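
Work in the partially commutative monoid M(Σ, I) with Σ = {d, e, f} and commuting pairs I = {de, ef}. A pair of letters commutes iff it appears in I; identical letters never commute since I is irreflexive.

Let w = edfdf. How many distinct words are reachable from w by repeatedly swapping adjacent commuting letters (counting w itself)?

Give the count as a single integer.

5

0(e) covers ∅
1(d) covers ∅
2(f) covers 1:d
3(d) covers 2:f
4(f) covers 3:d
floor of heap: 0:e, 1:d
completions by unplaced set U, small U first (add the entries for U minus each lowest piece of U):
  |U|=1: {0}:1  {4}:1
  |U|=2: {0,4}:2  {3,4}:1
  |U|=3: {0,3,4}:3  {2,3,4}:1
  start at 0(e): 1
  start at 1(d): 4
sum over floor = 5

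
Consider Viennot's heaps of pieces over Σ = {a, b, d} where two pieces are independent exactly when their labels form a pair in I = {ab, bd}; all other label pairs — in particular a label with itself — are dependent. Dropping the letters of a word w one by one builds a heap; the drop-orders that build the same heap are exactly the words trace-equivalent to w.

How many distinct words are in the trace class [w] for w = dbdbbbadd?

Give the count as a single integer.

#0=d has no predecessor
#1=b has no predecessor
#2=d depends on [0:d]
#3=b depends on [1:b]
#4=b depends on [3:b]
#5=b depends on [4:b]
#6=a depends on [2:d]
#7=d depends on [6:a]
#8=d depends on [7:d]
sources: [0:d, 1:b]
N(rest) = Σ N(rest − s) over sources s of rest; N(one piece) = 1:
  size 1 → [5]=1  [8]=1
  size 2 → [4,5]=1  [5,8]=2  [7,8]=1
  size 3 → [3,4,5]=1  [4,5,8]=3  [5,7,8]=3  [6,7,8]=1
  size 4 → [1,3,4,5]=1  [2,6,7,8]=1  [3,4,5,8]=4  [4,5,7,8]=6  [5,6,7,8]=4
  size 5 → [0,2,6,7,8]=1  [1,3,4,5,8]=5  [2,5,6,7,8]=5  [3,4,5,7,8]=10  [4,5,6,7,8]=10
  size 6 → [0,2,5,6,7,8]=6  [1,3,4,5,7,8]=15  [2,4,5,6,7,8]=15  [3,4,5,6,7,8]=20
  size 7 → [0,2,4,5,6,7,8]=21  [1,3,4,5,6,7,8]=35  [2,3,4,5,6,7,8]=35
  first=0(d) contributes 70
  first=1(b) contributes 56
|[w]| = 126

126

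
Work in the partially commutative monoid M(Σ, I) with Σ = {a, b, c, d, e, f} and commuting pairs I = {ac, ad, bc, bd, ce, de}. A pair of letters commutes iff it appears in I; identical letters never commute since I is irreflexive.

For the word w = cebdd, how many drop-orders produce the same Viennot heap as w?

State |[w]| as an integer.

drop 0:c onto floor
drop 1:e onto floor
drop 2:b onto {1:e}
drop 3:d onto {0:c}
drop 4:d onto {3:d}
ground layer = {0:c, 1:e}
drop-orders for the pieces not yet dropped (sum over which currently-grounded one goes next):
  1 to go: {2} 1  {4} 1
  2 to go: {1,2} 1  {2,4} 2  {3,4} 1
  3 to go: {0,3,4} 1  {1,2,4} 3  {2,3,4} 3
  if 0:c drops first: 6 orders
  if 1:e drops first: 4 orders
heap linearizations: 10

10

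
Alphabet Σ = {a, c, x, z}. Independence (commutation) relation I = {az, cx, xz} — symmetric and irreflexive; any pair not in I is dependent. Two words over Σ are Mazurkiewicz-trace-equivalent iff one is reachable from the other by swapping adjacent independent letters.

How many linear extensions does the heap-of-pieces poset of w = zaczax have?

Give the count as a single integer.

6

#0=z has no predecessor
#1=a has no predecessor
#2=c depends on [0:z, 1:a]
#3=z depends on [2:c]
#4=a depends on [2:c]
#5=x depends on [4:a]
sources: [0:z, 1:a]
N(rest) = Σ N(rest − s) over sources s of rest; N(one piece) = 1:
  size 1 → [3]=1  [5]=1
  size 2 → [3,5]=2  [4,5]=1
  size 3 → [3,4,5]=3
  size 4 → [2,3,4,5]=3
  first=0(z) contributes 3
  first=1(a) contributes 3
|[w]| = 6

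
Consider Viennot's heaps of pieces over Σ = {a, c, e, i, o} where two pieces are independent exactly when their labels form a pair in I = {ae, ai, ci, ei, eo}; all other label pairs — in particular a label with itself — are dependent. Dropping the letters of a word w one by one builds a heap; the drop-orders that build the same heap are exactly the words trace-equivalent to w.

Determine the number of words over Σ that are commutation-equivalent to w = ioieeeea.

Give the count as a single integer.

0(i) covers ∅
1(o) covers 0:i
2(i) covers 1:o
3(e) covers ∅
4(e) covers 3:e
5(e) covers 4:e
6(e) covers 5:e
7(a) covers 1:o
floor of heap: 0:i, 3:e
completions by unplaced set U, small U first (add the entries for U minus each lowest piece of U):
  |U|=1: {2}:1  {6}:1  {7}:1
  |U|=2: {2,6}:2  {2,7}:2  {5,6}:1  {6,7}:2
  |U|=3: {1,2,7}:2  {2,5,6}:3  {2,6,7}:6  {4,5,6}:1  {5,6,7}:3
  |U|=4: {0,1,2,7}:2  {1,2,6,7}:8  {2,4,5,6}:4  {2,5,6,7}:12  {3,4,5,6}:1  {4,5,6,7}:4
  |U|=5: {0,1,2,6,7}:10  {1,2,5,6,7}:20  {2,3,4,5,6}:5  {2,4,5,6,7}:20  {3,4,5,6,7}:5
  |U|=6: {0,1,2,5,6,7}:30  {1,2,4,5,6,7}:40  {2,3,4,5,6,7}:30
  start at 0(i): 70
  start at 3(e): 70
sum over floor = 140

140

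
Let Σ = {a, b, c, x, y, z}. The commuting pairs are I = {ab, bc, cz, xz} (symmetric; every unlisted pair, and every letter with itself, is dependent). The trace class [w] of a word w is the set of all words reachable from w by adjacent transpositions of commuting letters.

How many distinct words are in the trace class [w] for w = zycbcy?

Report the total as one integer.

#0=z has no predecessor
#1=y depends on [0:z]
#2=c depends on [1:y]
#3=b depends on [1:y]
#4=c depends on [2:c]
#5=y depends on [3:b, 4:c]
sources: [0:z]
N(rest) = Σ N(rest − s) over sources s of rest; N(one piece) = 1:
  size 1 → [5]=1
  size 2 → [3,5]=1  [4,5]=1
  size 3 → [2,4,5]=1  [3,4,5]=2
  size 4 → [2,3,4,5]=3
  first=0(z) contributes 3

3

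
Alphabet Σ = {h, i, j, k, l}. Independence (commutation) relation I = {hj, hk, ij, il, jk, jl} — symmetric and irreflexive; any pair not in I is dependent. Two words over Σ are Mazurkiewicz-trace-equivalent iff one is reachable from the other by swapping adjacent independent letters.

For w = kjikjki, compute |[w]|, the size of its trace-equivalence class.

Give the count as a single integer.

21

#0=k has no predecessor
#1=j has no predecessor
#2=i depends on [0:k]
#3=k depends on [2:i]
#4=j depends on [1:j]
#5=k depends on [3:k]
#6=i depends on [5:k]
sources: [0:k, 1:j]
N(rest) = Σ N(rest − s) over sources s of rest; N(one piece) = 1:
  size 1 → [4]=1  [6]=1
  size 2 → [1,4]=1  [4,6]=2  [5,6]=1
  size 3 → [1,4,6]=3  [3,5,6]=1  [4,5,6]=3
  size 4 → [1,4,5,6]=6  [2,3,5,6]=1  [3,4,5,6]=4
  size 5 → [0,2,3,5,6]=1  [1,3,4,5,6]=10  [2,3,4,5,6]=5
  first=0(k) contributes 15
  first=1(j) contributes 6
|[w]| = 21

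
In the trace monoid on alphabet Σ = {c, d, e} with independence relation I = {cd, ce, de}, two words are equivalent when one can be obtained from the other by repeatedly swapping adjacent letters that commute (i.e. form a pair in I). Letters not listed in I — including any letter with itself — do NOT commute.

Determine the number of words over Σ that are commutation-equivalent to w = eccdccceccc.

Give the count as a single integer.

#0=e has no predecessor
#1=c has no predecessor
#2=c depends on [1:c]
#3=d has no predecessor
#4=c depends on [2:c]
#5=c depends on [4:c]
#6=c depends on [5:c]
#7=e depends on [0:e]
#8=c depends on [6:c]
#9=c depends on [8:c]
#10=c depends on [9:c]
sources: [0:e, 1:c, 3:d]
N(rest) = Σ N(rest − s) over sources s of rest; N(one piece) = 1:
  size 1 → [3]=1  [7]=1  [10]=1
  size 2 → [0,7]=1  [3,7]=2  [3,10]=2  [7,10]=2  [9,10]=1
  size 3 → [0,3,7]=3  [0,7,10]=3  [3,7,10]=6  [3,9,10]=3  [7,9,10]=3  [8,9,10]=1
  size 4 → [0,3,7,10]=12  [0,7,9,10]=6  [3,7,9,10]=12  [3,8,9,10]=4  [6,8,9,10]=1  [7,8,9,10]=4
  size 5 → [0,3,7,9,10]=30  [0,7,8,9,10]=10  [3,6,8,9,10]=5  [3,7,8,9,10]=20  [5,6,8,9,10]=1  [6,7,8,9,10]=5
  size 6 → [0,3,7,8,9,10]=60  [0,6,7,8,9,10]=15  [3,5,6,8,9,10]=6  [3,6,7,8,9,10]=30  [4,5,6,8,9,10]=1  [5,6,7,8,9,10]=6
  size 7 → [0,3,6,7,8,9,10]=105  [0,5,6,7,8,9,10]=21  [2,4,5,6,8,9,10]=1  [3,4,5,6,8,9,10]=7  [3,5,6,7,8,9,10]=42  [4,5,6,7,8,9,10]=7
  size 8 → [0,3,5,6,7,8,9,10]=168  [0,4,5,6,7,8,9,10]=28  [1,2,4,5,6,8,9,10]=1  [2,3,4,5,6,8,9,10]=8  [2,4,5,6,7,8,9,10]=8  [3,4,5,6,7,8,9,10]=56
  size 9 → [0,2,4,5,6,7,8,9,10]=36  [0,3,4,5,6,7,8,9,10]=252  [1,2,3,4,5,6,8,9,10]=9  [1,2,4,5,6,7,8,9,10]=9  [2,3,4,5,6,7,8,9,10]=72
  first=0(e) contributes 90
  first=1(c) contributes 360
  first=3(d) contributes 45
|[w]| = 495

495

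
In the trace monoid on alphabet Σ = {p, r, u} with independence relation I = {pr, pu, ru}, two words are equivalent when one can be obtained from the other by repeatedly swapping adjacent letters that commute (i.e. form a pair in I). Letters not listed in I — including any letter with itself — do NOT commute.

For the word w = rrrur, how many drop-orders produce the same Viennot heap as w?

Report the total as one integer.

5

drop 0:r onto floor
drop 1:r onto {0:r}
drop 2:r onto {1:r}
drop 3:u onto floor
drop 4:r onto {2:r}
ground layer = {0:r, 3:u}
drop-orders for the pieces not yet dropped (sum over which currently-grounded one goes next):
  1 to go: {3} 1  {4} 1
  2 to go: {2,4} 1  {3,4} 2
  3 to go: {1,2,4} 1  {2,3,4} 3
  if 0:r drops first: 4 orders
  if 3:u drops first: 1 orders
heap linearizations: 5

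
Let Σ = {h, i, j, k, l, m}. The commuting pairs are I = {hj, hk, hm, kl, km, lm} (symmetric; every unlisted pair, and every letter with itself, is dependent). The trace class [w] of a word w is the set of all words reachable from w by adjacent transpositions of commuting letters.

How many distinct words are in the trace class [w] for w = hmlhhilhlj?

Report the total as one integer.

0(h) covers ∅
1(m) covers ∅
2(l) covers 0:h
3(h) covers 2:l
4(h) covers 3:h
5(i) covers 1:m, 4:h
6(l) covers 5:i
7(h) covers 6:l
8(l) covers 7:h
9(j) covers 8:l
floor of heap: 0:h, 1:m
completions by unplaced set U, small U first (add the entries for U minus each lowest piece of U):
  |U|=1: {9}:1
  |U|=2: {8,9}:1
  |U|=3: {7,8,9}:1
  |U|=4: {6,7,8,9}:1
  |U|=5: {5,6,7,8,9}:1
  |U|=6: {1,5,6,7,8,9}:1  {4,5,6,7,8,9}:1
  |U|=7: {1,4,5,6,7,8,9}:2  {3,4,5,6,7,8,9}:1
  |U|=8: {1,3,4,5,6,7,8,9}:3  {2,3,4,5,6,7,8,9}:1
  start at 0(h): 4
  start at 1(m): 1
sum over floor = 5

5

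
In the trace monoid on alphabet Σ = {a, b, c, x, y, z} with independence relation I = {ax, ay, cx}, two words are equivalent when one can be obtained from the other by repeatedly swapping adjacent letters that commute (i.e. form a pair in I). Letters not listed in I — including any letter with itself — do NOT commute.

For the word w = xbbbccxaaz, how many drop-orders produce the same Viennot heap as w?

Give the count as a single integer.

drop 0:x onto floor
drop 1:b onto {0:x}
drop 2:b onto {1:b}
drop 3:b onto {2:b}
drop 4:c onto {3:b}
drop 5:c onto {4:c}
drop 6:x onto {3:b}
drop 7:a onto {5:c}
drop 8:a onto {7:a}
drop 9:z onto {6:x, 8:a}
ground layer = {0:x}
drop-orders for the pieces not yet dropped (sum over which currently-grounded one goes next):
  1 to go: {9} 1
  2 to go: {6,9} 1  {8,9} 1
  3 to go: {6,8,9} 2  {7,8,9} 1
  4 to go: {5,7,8,9} 1  {6,7,8,9} 3
  5 to go: {4,5,7,8,9} 1  {5,6,7,8,9} 4
  6 to go: {4,5,6,7,8,9} 5
  7 to go: {3,4,5,6,7,8,9} 5
  8 to go: {2,3,4,5,6,7,8,9} 5
  if 0:x drops first: 5 orders

5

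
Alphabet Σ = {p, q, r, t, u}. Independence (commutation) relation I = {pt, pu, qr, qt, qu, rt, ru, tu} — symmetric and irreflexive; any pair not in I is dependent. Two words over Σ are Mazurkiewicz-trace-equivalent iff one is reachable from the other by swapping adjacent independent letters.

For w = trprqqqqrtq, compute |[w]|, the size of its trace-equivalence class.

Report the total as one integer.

1155

drop 0:t onto floor
drop 1:r onto floor
drop 2:p onto {1:r}
drop 3:r onto {2:p}
drop 4:q onto {2:p}
drop 5:q onto {4:q}
drop 6:q onto {5:q}
drop 7:q onto {6:q}
drop 8:r onto {3:r}
drop 9:t onto {0:t}
drop 10:q onto {7:q}
ground layer = {0:t, 1:r}
drop-orders for the pieces not yet dropped (sum over which currently-grounded one goes next):
  1 to go: {8} 1  {9} 1  {10} 1
  2 to go: {0,9} 1  {3,8} 1  {7,10} 1  {8,9} 2  {8,10} 2  {9,10} 2
  3 to go: {0,8,9} 3  {0,9,10} 3  {3,8,9} 3  {3,8,10} 3  {6,7,10} 1  {7,8,10} 3  {7,9,10} 3  {8,9,10} 6
  4 to go: {0,3,8,9} 6  {0,7,9,10} 6  {0,8,9,10} 12  {3,7,8,10} 6  {3,8,9,10} 12  {5,6,7,10} 1  {6,7,8,10} 4  {6,7,9,10} 4  {7,8,9,10} 12
  5 to go: {0,3,8,9,10} 30  {0,6,7,9,10} 10  {0,7,8,9,10} 30  {3,6,7,8,10} 10  {3,7,8,9,10} 30  {4,5,6,7,10} 1  {5,6,7,8,10} 5  {5,6,7,9,10} 5  {6,7,8,9,10} 20
  6 to go: {0,3,7,8,9,10} 90  {0,5,6,7,9,10} 15  {0,6,7,8,9,10} 60  {3,5,6,7,8,10} 15  {3,6,7,8,9,10} 60  {4,5,6,7,8,10} 6  {4,5,6,7,9,10} 6  {5,6,7,8,9,10} 30
  7 to go: {0,3,6,7,8,9,10} 210  {0,4,5,6,7,9,10} 21  {0,5,6,7,8,9,10} 105  {3,4,5,6,7,8,10} 21  {3,5,6,7,8,9,10} 105  {4,5,6,7,8,9,10} 42
  8 to go: {0,3,5,6,7,8,9,10} 420  {0,4,5,6,7,8,9,10} 168  {2,3,4,5,6,7,8,10} 21  {3,4,5,6,7,8,9,10} 168
  9 to go: {0,3,4,5,6,7,8,9,10} 756  {1,2,3,4,5,6,7,8,10} 21  {2,3,4,5,6,7,8,9,10} 189
  if 0:t drops first: 210 orders
  if 1:r drops first: 945 orders
heap linearizations: 1155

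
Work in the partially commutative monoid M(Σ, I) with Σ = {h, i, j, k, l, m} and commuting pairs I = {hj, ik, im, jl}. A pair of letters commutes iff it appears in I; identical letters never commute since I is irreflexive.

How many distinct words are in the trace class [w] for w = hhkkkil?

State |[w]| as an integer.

4

0(h) covers ∅
1(h) covers 0:h
2(k) covers 1:h
3(k) covers 2:k
4(k) covers 3:k
5(i) covers 1:h
6(l) covers 4:k, 5:i
floor of heap: 0:h
completions by unplaced set U, small U first (add the entries for U minus each lowest piece of U):
  |U|=1: {6}:1
  |U|=2: {4,6}:1  {5,6}:1
  |U|=3: {3,4,6}:1  {4,5,6}:2
  |U|=4: {2,3,4,6}:1  {3,4,5,6}:3
  |U|=5: {2,3,4,5,6}:4
  start at 0(h): 4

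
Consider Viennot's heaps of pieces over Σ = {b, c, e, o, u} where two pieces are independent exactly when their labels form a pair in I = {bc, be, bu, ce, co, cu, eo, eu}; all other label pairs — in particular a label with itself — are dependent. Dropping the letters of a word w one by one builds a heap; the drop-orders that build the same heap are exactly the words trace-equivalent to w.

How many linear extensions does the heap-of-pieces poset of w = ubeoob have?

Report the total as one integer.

piece 0:u — minimal
piece 1:b — minimal
piece 2:e — minimal
piece 3:o rests on {0:u, 1:b}
piece 4:o rests on {3:o}
piece 5:b rests on {4:o}
minimal pieces: {0:u, 1:b, 2:e}
ways to finish when only these pieces remain (= sum over removing one remaining piece with nothing left below it):
  1 left: {2}→1  {5}→1
  2 left: {2,5}→2  {4,5}→1
  3 left: {2,4,5}→3  {3,4,5}→1
  4 left: {0,3,4,5}→1  {1,3,4,5}→1  {2,3,4,5}→4
  placing 0:u first → 5 extensions
  placing 1:b first → 5 extensions
  placing 2:e first → 2 extensions
total linear extensions = 12

12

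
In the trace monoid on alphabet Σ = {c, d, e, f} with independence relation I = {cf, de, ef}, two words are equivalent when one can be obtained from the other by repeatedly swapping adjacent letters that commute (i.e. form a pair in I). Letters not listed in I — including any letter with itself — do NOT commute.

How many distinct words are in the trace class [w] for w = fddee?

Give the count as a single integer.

10

#0=f has no predecessor
#1=d depends on [0:f]
#2=d depends on [1:d]
#3=e has no predecessor
#4=e depends on [3:e]
sources: [0:f, 3:e]
N(rest) = Σ N(rest − s) over sources s of rest; N(one piece) = 1:
  size 1 → [2]=1  [4]=1
  size 2 → [1,2]=1  [2,4]=2  [3,4]=1
  size 3 → [0,1,2]=1  [1,2,4]=3  [2,3,4]=3
  first=0(f) contributes 6
  first=3(e) contributes 4
|[w]| = 10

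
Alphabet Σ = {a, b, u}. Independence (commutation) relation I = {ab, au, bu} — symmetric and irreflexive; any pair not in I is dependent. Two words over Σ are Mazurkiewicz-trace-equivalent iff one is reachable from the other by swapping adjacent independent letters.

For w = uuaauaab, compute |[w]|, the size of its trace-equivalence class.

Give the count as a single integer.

#0=u has no predecessor
#1=u depends on [0:u]
#2=a has no predecessor
#3=a depends on [2:a]
#4=u depends on [1:u]
#5=a depends on [3:a]
#6=a depends on [5:a]
#7=b has no predecessor
sources: [0:u, 2:a, 7:b]
N(rest) = Σ N(rest − s) over sources s of rest; N(one piece) = 1:
  size 1 → [4]=1  [6]=1  [7]=1
  size 2 → [1,4]=1  [4,6]=2  [4,7]=2  [5,6]=1  [6,7]=2
  size 3 → [0,1,4]=1  [1,4,6]=3  [1,4,7]=3  [3,5,6]=1  [4,5,6]=3  [4,6,7]=6  [5,6,7]=3
  size 4 → [0,1,4,6]=4  [0,1,4,7]=4  [1,4,5,6]=6  [1,4,6,7]=12  [2,3,5,6]=1  [3,4,5,6]=4  [3,5,6,7]=4  [4,5,6,7]=12
  size 5 → [0,1,4,5,6]=10  [0,1,4,6,7]=20  [1,3,4,5,6]=10  [1,4,5,6,7]=30  [2,3,4,5,6]=5  [2,3,5,6,7]=5  [3,4,5,6,7]=20
  size 6 → [0,1,3,4,5,6]=20  [0,1,4,5,6,7]=60  [1,2,3,4,5,6]=15  [1,3,4,5,6,7]=60  [2,3,4,5,6,7]=30
  first=0(u) contributes 105
  first=2(a) contributes 140
  first=7(b) contributes 35
|[w]| = 280

280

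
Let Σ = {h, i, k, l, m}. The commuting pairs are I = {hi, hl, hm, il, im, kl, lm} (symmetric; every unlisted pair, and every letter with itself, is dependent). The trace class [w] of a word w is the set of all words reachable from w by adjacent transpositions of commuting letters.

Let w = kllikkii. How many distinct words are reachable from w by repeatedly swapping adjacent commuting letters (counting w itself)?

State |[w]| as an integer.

28

#0=k has no predecessor
#1=l has no predecessor
#2=l depends on [1:l]
#3=i depends on [0:k]
#4=k depends on [3:i]
#5=k depends on [4:k]
#6=i depends on [5:k]
#7=i depends on [6:i]
sources: [0:k, 1:l]
N(rest) = Σ N(rest − s) over sources s of rest; N(one piece) = 1:
  size 1 → [2]=1  [7]=1
  size 2 → [1,2]=1  [2,7]=2  [6,7]=1
  size 3 → [1,2,7]=3  [2,6,7]=3  [5,6,7]=1
  size 4 → [1,2,6,7]=6  [2,5,6,7]=4  [4,5,6,7]=1
  size 5 → [1,2,5,6,7]=10  [2,4,5,6,7]=5  [3,4,5,6,7]=1
  size 6 → [0,3,4,5,6,7]=1  [1,2,4,5,6,7]=15  [2,3,4,5,6,7]=6
  first=0(k) contributes 21
  first=1(l) contributes 7
|[w]| = 28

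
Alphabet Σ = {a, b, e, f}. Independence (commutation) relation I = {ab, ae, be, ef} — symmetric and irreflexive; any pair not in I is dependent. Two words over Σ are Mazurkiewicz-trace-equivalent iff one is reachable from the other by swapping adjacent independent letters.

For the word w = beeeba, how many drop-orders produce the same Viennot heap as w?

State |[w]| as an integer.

60

piece 0:b — minimal
piece 1:e — minimal
piece 2:e rests on {1:e}
piece 3:e rests on {2:e}
piece 4:b rests on {0:b}
piece 5:a — minimal
minimal pieces: {0:b, 1:e, 5:a}
ways to finish when only these pieces remain (= sum over removing one remaining piece with nothing left below it):
  1 left: {3}→1  {4}→1  {5}→1
  2 left: {0,4}→1  {2,3}→1  {3,4}→2  {3,5}→2  {4,5}→2
  3 left: {0,3,4}→3  {0,4,5}→3  {1,2,3}→1  {2,3,4}→3  {2,3,5}→3  {3,4,5}→6
  4 left: {0,2,3,4}→6  {0,3,4,5}→12  {1,2,3,4}→4  {1,2,3,5}→4  {2,3,4,5}→12
  placing 0:b first → 20 extensions
  placing 1:e first → 30 extensions
  placing 5:a first → 10 extensions
total linear extensions = 60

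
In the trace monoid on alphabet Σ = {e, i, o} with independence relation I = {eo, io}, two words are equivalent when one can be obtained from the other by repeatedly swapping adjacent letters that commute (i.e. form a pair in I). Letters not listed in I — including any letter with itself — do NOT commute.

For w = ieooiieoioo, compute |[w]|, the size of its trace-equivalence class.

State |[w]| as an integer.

462

drop 0:i onto floor
drop 1:e onto {0:i}
drop 2:o onto floor
drop 3:o onto {2:o}
drop 4:i onto {1:e}
drop 5:i onto {4:i}
drop 6:e onto {5:i}
drop 7:o onto {3:o}
drop 8:i onto {6:e}
drop 9:o onto {7:o}
drop 10:o onto {9:o}
ground layer = {0:i, 2:o}
drop-orders for the pieces not yet dropped (sum over which currently-grounded one goes next):
  1 to go: {8} 1  {10} 1
  2 to go: {6,8} 1  {8,10} 2  {9,10} 1
  3 to go: {5,6,8} 1  {6,8,10} 3  {7,9,10} 1  {8,9,10} 3
  4 to go: {3,7,9,10} 1  {4,5,6,8} 1  {5,6,8,10} 4  {6,8,9,10} 6  {7,8,9,10} 4
  5 to go: {1,4,5,6,8} 1  {2,3,7,9,10} 1  {3,7,8,9,10} 5  {4,5,6,8,10} 5  {5,6,8,9,10} 10  {6,7,8,9,10} 10
  6 to go: {0,1,4,5,6,8} 1  {1,4,5,6,8,10} 6  {2,3,7,8,9,10} 6  {3,6,7,8,9,10} 15  {4,5,6,8,9,10} 15  {5,6,7,8,9,10} 20
  7 to go: {0,1,4,5,6,8,10} 7  {1,4,5,6,8,9,10} 21  {2,3,6,7,8,9,10} 21  {3,5,6,7,8,9,10} 35  {4,5,6,7,8,9,10} 35
  8 to go: {0,1,4,5,6,8,9,10} 28  {1,4,5,6,7,8,9,10} 56  {2,3,5,6,7,8,9,10} 56  {3,4,5,6,7,8,9,10} 70
  9 to go: {0,1,4,5,6,7,8,9,10} 84  {1,3,4,5,6,7,8,9,10} 126  {2,3,4,5,6,7,8,9,10} 126
  if 0:i drops first: 252 orders
  if 2:o drops first: 210 orders
heap linearizations: 462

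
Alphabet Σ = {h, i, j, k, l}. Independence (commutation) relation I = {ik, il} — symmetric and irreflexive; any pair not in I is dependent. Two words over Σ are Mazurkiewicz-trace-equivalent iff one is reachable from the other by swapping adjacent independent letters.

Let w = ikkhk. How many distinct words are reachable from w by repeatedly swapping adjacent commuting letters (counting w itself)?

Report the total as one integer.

#0=i has no predecessor
#1=k has no predecessor
#2=k depends on [1:k]
#3=h depends on [0:i, 2:k]
#4=k depends on [3:h]
sources: [0:i, 1:k]
N(rest) = Σ N(rest − s) over sources s of rest; N(one piece) = 1:
  size 1 → [4]=1
  size 2 → [3,4]=1
  size 3 → [0,3,4]=1  [2,3,4]=1
  first=0(i) contributes 1
  first=1(k) contributes 2
|[w]| = 3

3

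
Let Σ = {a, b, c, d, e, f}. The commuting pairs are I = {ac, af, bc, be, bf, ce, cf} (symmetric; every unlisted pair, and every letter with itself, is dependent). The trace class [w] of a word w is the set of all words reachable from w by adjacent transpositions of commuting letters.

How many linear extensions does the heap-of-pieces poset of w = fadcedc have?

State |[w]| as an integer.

4

piece 0:f — minimal
piece 1:a — minimal
piece 2:d rests on {0:f, 1:a}
piece 3:c rests on {2:d}
piece 4:e rests on {2:d}
piece 5:d rests on {3:c, 4:e}
piece 6:c rests on {5:d}
minimal pieces: {0:f, 1:a}
ways to finish when only these pieces remain (= sum over removing one remaining piece with nothing left below it):
  1 left: {6}→1
  2 left: {5,6}→1
  3 left: {3,5,6}→1  {4,5,6}→1
  4 left: {3,4,5,6}→2
  5 left: {2,3,4,5,6}→2
  placing 0:f first → 2 extensions
  placing 1:a first → 2 extensions
total linear extensions = 4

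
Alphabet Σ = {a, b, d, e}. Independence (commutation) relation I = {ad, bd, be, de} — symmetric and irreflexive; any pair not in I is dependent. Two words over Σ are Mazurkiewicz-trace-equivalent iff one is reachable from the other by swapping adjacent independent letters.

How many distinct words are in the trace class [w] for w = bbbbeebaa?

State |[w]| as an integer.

21

#0=b has no predecessor
#1=b depends on [0:b]
#2=b depends on [1:b]
#3=b depends on [2:b]
#4=e has no predecessor
#5=e depends on [4:e]
#6=b depends on [3:b]
#7=a depends on [5:e, 6:b]
#8=a depends on [7:a]
sources: [0:b, 4:e]
N(rest) = Σ N(rest − s) over sources s of rest; N(one piece) = 1:
  size 1 → [8]=1
  size 2 → [7,8]=1
  size 3 → [5,7,8]=1  [6,7,8]=1
  size 4 → [3,6,7,8]=1  [4,5,7,8]=1  [5,6,7,8]=2
  size 5 → [2,3,6,7,8]=1  [3,5,6,7,8]=3  [4,5,6,7,8]=3
  size 6 → [1,2,3,6,7,8]=1  [2,3,5,6,7,8]=4  [3,4,5,6,7,8]=6
  size 7 → [0,1,2,3,6,7,8]=1  [1,2,3,5,6,7,8]=5  [2,3,4,5,6,7,8]=10
  first=0(b) contributes 15
  first=4(e) contributes 6
|[w]| = 21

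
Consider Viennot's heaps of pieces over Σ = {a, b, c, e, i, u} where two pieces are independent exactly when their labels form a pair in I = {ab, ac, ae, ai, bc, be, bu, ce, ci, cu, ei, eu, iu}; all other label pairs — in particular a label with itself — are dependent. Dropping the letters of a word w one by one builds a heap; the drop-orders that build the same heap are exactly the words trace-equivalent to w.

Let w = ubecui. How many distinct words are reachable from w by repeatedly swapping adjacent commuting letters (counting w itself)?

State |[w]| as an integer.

#0=u has no predecessor
#1=b has no predecessor
#2=e has no predecessor
#3=c has no predecessor
#4=u depends on [0:u]
#5=i depends on [1:b]
sources: [0:u, 1:b, 2:e, 3:c]
N(rest) = Σ N(rest − s) over sources s of rest; N(one piece) = 1:
  size 1 → [2]=1  [3]=1  [4]=1  [5]=1
  size 2 → [0,4]=1  [1,5]=1  [2,3]=2  [2,4]=2  [2,5]=2  [3,4]=2  [3,5]=2  [4,5]=2
  size 3 → [0,2,4]=3  [0,3,4]=3  [0,4,5]=3  [1,2,5]=3  [1,3,5]=3  [1,4,5]=3  [2,3,4]=6  [2,3,5]=6  [2,4,5]=6  [3,4,5]=6
  size 4 → [0,1,4,5]=6  [0,2,3,4]=12  [0,2,4,5]=12  [0,3,4,5]=12  [1,2,3,5]=12  [1,2,4,5]=12  [1,3,4,5]=12  [2,3,4,5]=24
  first=0(u) contributes 60
  first=1(b) contributes 60
  first=2(e) contributes 30
  first=3(c) contributes 30
|[w]| = 180

180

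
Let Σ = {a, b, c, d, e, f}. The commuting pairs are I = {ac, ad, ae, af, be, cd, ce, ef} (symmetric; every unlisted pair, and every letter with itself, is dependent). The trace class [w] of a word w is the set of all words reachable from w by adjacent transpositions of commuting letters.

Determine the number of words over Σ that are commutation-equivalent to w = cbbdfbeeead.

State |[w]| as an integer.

30

piece 0:c — minimal
piece 1:b rests on {0:c}
piece 2:b rests on {1:b}
piece 3:d rests on {2:b}
piece 4:f rests on {3:d}
piece 5:b rests on {4:f}
piece 6:e rests on {3:d}
piece 7:e rests on {6:e}
piece 8:e rests on {7:e}
piece 9:a rests on {5:b}
piece 10:d rests on {5:b, 8:e}
minimal pieces: {0:c}
ways to finish when only these pieces remain (= sum over removing one remaining piece with nothing left below it):
  1 left: {9}→1  {10}→1
  2 left: {8,10}→1  {9,10}→2
  3 left: {5,9,10}→2  {7,8,10}→1  {8,9,10}→3
  4 left: {4,5,9,10}→2  {5,8,9,10}→5  {6,7,8,10}→1  {7,8,9,10}→4
  5 left: {4,5,8,9,10}→7  {5,7,8,9,10}→9  {6,7,8,9,10}→5
  6 left: {4,5,7,8,9,10}→16  {5,6,7,8,9,10}→14
  7 left: {4,5,6,7,8,9,10}→30
  8 left: {3,4,5,6,7,8,9,10}→30
  9 left: {2,3,4,5,6,7,8,9,10}→30
  placing 0:c first → 30 extensions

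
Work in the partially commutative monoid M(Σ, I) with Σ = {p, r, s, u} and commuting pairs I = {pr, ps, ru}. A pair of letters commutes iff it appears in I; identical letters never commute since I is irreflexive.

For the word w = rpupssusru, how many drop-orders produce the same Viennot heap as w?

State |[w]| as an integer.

20

piece 0:r — minimal
piece 1:p — minimal
piece 2:u rests on {1:p}
piece 3:p rests on {2:u}
piece 4:s rests on {0:r, 2:u}
piece 5:s rests on {4:s}
piece 6:u rests on {3:p, 5:s}
piece 7:s rests on {6:u}
piece 8:r rests on {7:s}
piece 9:u rests on {7:s}
minimal pieces: {0:r, 1:p}
ways to finish when only these pieces remain (= sum over removing one remaining piece with nothing left below it):
  1 left: {8}→1  {9}→1
  2 left: {8,9}→2
  3 left: {7,8,9}→2
  4 left: {6,7,8,9}→2
  5 left: {3,6,7,8,9}→2  {5,6,7,8,9}→2
  6 left: {3,5,6,7,8,9}→4  {4,5,6,7,8,9}→2
  7 left: {0,4,5,6,7,8,9}→2  {3,4,5,6,7,8,9}→6
  8 left: {0,3,4,5,6,7,8,9}→8  {2,3,4,5,6,7,8,9}→6
  placing 0:r first → 6 extensions
  placing 1:p first → 14 extensions
total linear extensions = 20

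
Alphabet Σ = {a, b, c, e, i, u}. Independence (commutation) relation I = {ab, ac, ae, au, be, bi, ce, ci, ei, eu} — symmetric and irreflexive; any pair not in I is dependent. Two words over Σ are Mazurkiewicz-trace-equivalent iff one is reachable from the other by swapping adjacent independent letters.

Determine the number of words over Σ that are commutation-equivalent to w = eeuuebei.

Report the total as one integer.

140

#0=e has no predecessor
#1=e depends on [0:e]
#2=u has no predecessor
#3=u depends on [2:u]
#4=e depends on [1:e]
#5=b depends on [3:u]
#6=e depends on [4:e]
#7=i depends on [3:u]
sources: [0:e, 2:u]
N(rest) = Σ N(rest − s) over sources s of rest; N(one piece) = 1:
  size 1 → [5]=1  [6]=1  [7]=1
  size 2 → [4,6]=1  [5,6]=2  [5,7]=2  [6,7]=2
  size 3 → [1,4,6]=1  [3,5,7]=2  [4,5,6]=3  [4,6,7]=3  [5,6,7]=6
  size 4 → [0,1,4,6]=1  [1,4,5,6]=4  [1,4,6,7]=4  [2,3,5,7]=2  [3,5,6,7]=8  [4,5,6,7]=12
  size 5 → [0,1,4,5,6]=5  [0,1,4,6,7]=5  [1,4,5,6,7]=20  [2,3,5,6,7]=10  [3,4,5,6,7]=20
  size 6 → [0,1,4,5,6,7]=30  [1,3,4,5,6,7]=40  [2,3,4,5,6,7]=30
  first=0(e) contributes 70
  first=2(u) contributes 70
|[w]| = 140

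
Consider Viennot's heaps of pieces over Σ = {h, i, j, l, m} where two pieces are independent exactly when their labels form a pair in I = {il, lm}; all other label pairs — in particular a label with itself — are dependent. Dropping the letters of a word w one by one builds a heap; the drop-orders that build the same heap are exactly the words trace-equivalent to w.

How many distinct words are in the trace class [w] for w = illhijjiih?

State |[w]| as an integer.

piece 0:i — minimal
piece 1:l — minimal
piece 2:l rests on {1:l}
piece 3:h rests on {0:i, 2:l}
piece 4:i rests on {3:h}
piece 5:j rests on {4:i}
piece 6:j rests on {5:j}
piece 7:i rests on {6:j}
piece 8:i rests on {7:i}
piece 9:h rests on {8:i}
minimal pieces: {0:i, 1:l}
ways to finish when only these pieces remain (= sum over removing one remaining piece with nothing left below it):
  1 left: {9}→1
  2 left: {8,9}→1
  3 left: {7,8,9}→1
  4 left: {6,7,8,9}→1
  5 left: {5,6,7,8,9}→1
  6 left: {4,5,6,7,8,9}→1
  7 left: {3,4,5,6,7,8,9}→1
  8 left: {0,3,4,5,6,7,8,9}→1  {2,3,4,5,6,7,8,9}→1
  placing 0:i first → 1 extensions
  placing 1:l first → 2 extensions
total linear extensions = 3

3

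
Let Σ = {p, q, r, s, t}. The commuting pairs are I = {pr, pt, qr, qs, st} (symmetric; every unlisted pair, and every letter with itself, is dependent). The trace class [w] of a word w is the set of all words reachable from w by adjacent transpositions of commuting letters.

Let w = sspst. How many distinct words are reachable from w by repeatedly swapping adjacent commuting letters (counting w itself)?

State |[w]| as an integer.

5

drop 0:s onto floor
drop 1:s onto {0:s}
drop 2:p onto {1:s}
drop 3:s onto {2:p}
drop 4:t onto floor
ground layer = {0:s, 4:t}
drop-orders for the pieces not yet dropped (sum over which currently-grounded one goes next):
  1 to go: {3} 1  {4} 1
  2 to go: {2,3} 1  {3,4} 2
  3 to go: {1,2,3} 1  {2,3,4} 3
  if 0:s drops first: 4 orders
  if 4:t drops first: 1 orders
heap linearizations: 5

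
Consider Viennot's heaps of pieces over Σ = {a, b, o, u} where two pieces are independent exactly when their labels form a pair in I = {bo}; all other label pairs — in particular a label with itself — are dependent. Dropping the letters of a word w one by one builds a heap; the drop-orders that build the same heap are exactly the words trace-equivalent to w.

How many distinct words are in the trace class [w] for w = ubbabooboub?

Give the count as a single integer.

10

piece 0:u — minimal
piece 1:b rests on {0:u}
piece 2:b rests on {1:b}
piece 3:a rests on {2:b}
piece 4:b rests on {3:a}
piece 5:o rests on {3:a}
piece 6:o rests on {5:o}
piece 7:b rests on {4:b}
piece 8:o rests on {6:o}
piece 9:u rests on {7:b, 8:o}
piece 10:b rests on {9:u}
minimal pieces: {0:u}
ways to finish when only these pieces remain (= sum over removing one remaining piece with nothing left below it):
  1 left: {10}→1
  2 left: {9,10}→1
  3 left: {7,9,10}→1  {8,9,10}→1
  4 left: {4,7,9,10}→1  {6,8,9,10}→1  {7,8,9,10}→2
  5 left: {4,7,8,9,10}→3  {5,6,8,9,10}→1  {6,7,8,9,10}→3
  6 left: {4,6,7,8,9,10}→6  {5,6,7,8,9,10}→4
  7 left: {4,5,6,7,8,9,10}→10
  8 left: {3,4,5,6,7,8,9,10}→10
  9 left: {2,3,4,5,6,7,8,9,10}→10
  placing 0:u first → 10 extensions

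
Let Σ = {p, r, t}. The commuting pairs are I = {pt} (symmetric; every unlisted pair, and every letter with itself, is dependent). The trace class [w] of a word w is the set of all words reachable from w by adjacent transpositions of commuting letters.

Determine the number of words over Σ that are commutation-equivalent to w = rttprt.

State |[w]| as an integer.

piece 0:r — minimal
piece 1:t rests on {0:r}
piece 2:t rests on {1:t}
piece 3:p rests on {0:r}
piece 4:r rests on {2:t, 3:p}
piece 5:t rests on {4:r}
minimal pieces: {0:r}
ways to finish when only these pieces remain (= sum over removing one remaining piece with nothing left below it):
  1 left: {5}→1
  2 left: {4,5}→1
  3 left: {2,4,5}→1  {3,4,5}→1
  4 left: {1,2,4,5}→1  {2,3,4,5}→2
  placing 0:r first → 3 extensions

3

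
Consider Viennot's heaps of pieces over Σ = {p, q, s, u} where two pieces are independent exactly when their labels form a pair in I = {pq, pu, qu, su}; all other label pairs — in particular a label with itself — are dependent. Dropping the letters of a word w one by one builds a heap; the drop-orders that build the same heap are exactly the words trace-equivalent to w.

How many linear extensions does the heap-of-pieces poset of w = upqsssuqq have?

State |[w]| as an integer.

0(u) covers ∅
1(p) covers ∅
2(q) covers ∅
3(s) covers 1:p, 2:q
4(s) covers 3:s
5(s) covers 4:s
6(u) covers 0:u
7(q) covers 5:s
8(q) covers 7:q
floor of heap: 0:u, 1:p, 2:q
completions by unplaced set U, small U first (add the entries for U minus each lowest piece of U):
  |U|=1: {6}:1  {8}:1
  |U|=2: {0,6}:1  {6,8}:2  {7,8}:1
  |U|=3: {0,6,8}:3  {5,7,8}:1  {6,7,8}:3
  |U|=4: {0,6,7,8}:6  {4,5,7,8}:1  {5,6,7,8}:4
  |U|=5: {0,5,6,7,8}:10  {3,4,5,7,8}:1  {4,5,6,7,8}:5
  |U|=6: {0,4,5,6,7,8}:15  {1,3,4,5,7,8}:1  {2,3,4,5,7,8}:1  {3,4,5,6,7,8}:6
  |U|=7: {0,3,4,5,6,7,8}:21  {1,2,3,4,5,7,8}:2  {1,3,4,5,6,7,8}:7  {2,3,4,5,6,7,8}:7
  start at 0(u): 16
  start at 1(p): 28
  start at 2(q): 28
sum over floor = 72

72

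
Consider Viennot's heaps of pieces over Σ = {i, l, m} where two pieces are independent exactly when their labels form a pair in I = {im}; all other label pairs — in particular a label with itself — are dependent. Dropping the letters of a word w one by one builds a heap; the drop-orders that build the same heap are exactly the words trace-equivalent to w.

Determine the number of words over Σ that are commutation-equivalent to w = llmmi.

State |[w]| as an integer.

drop 0:l onto floor
drop 1:l onto {0:l}
drop 2:m onto {1:l}
drop 3:m onto {2:m}
drop 4:i onto {1:l}
ground layer = {0:l}
drop-orders for the pieces not yet dropped (sum over which currently-grounded one goes next):
  1 to go: {3} 1  {4} 1
  2 to go: {2,3} 1  {3,4} 2
  3 to go: {2,3,4} 3
  if 0:l drops first: 3 orders

3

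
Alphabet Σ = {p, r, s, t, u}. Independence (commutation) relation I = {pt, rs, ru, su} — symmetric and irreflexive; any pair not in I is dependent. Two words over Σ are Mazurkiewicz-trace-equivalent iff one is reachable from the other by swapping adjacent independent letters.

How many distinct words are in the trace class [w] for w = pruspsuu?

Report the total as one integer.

18

drop 0:p onto floor
drop 1:r onto {0:p}
drop 2:u onto {0:p}
drop 3:s onto {0:p}
drop 4:p onto {1:r, 2:u, 3:s}
drop 5:s onto {4:p}
drop 6:u onto {4:p}
drop 7:u onto {6:u}
ground layer = {0:p}
drop-orders for the pieces not yet dropped (sum over which currently-grounded one goes next):
  1 to go: {5} 1  {7} 1
  2 to go: {5,7} 2  {6,7} 1
  3 to go: {5,6,7} 3
  4 to go: {4,5,6,7} 3
  5 to go: {1,4,5,6,7} 3  {2,4,5,6,7} 3  {3,4,5,6,7} 3
  6 to go: {1,2,4,5,6,7} 6  {1,3,4,5,6,7} 6  {2,3,4,5,6,7} 6
  if 0:p drops first: 18 orders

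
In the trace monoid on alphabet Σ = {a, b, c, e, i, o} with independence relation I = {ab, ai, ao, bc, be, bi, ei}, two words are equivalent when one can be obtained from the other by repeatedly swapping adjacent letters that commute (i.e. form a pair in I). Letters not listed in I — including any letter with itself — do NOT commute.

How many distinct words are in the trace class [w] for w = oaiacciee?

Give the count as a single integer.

piece 0:o — minimal
piece 1:a — minimal
piece 2:i rests on {0:o}
piece 3:a rests on {1:a}
piece 4:c rests on {2:i, 3:a}
piece 5:c rests on {4:c}
piece 6:i rests on {5:c}
piece 7:e rests on {5:c}
piece 8:e rests on {7:e}
minimal pieces: {0:o, 1:a}
ways to finish when only these pieces remain (= sum over removing one remaining piece with nothing left below it):
  1 left: {6}→1  {8}→1
  2 left: {6,8}→2  {7,8}→1
  3 left: {6,7,8}→3
  4 left: {5,6,7,8}→3
  5 left: {4,5,6,7,8}→3
  6 left: {2,4,5,6,7,8}→3  {3,4,5,6,7,8}→3
  7 left: {0,2,4,5,6,7,8}→3  {1,3,4,5,6,7,8}→3  {2,3,4,5,6,7,8}→6
  placing 0:o first → 9 extensions
  placing 1:a first → 9 extensions
total linear extensions = 18

18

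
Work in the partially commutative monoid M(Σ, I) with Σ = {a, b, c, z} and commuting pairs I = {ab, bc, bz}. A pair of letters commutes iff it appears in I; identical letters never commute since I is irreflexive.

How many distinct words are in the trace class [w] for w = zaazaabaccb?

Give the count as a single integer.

0(z) covers ∅
1(a) covers 0:z
2(a) covers 1:a
3(z) covers 2:a
4(a) covers 3:z
5(a) covers 4:a
6(b) covers ∅
7(a) covers 5:a
8(c) covers 7:a
9(c) covers 8:c
10(b) covers 6:b
floor of heap: 0:z, 6:b
completions by unplaced set U, small U first (add the entries for U minus each lowest piece of U):
  |U|=1: {9}:1  {10}:1
  |U|=2: {6,10}:1  {8,9}:1  {9,10}:2
  |U|=3: {6,9,10}:3  {7,8,9}:1  {8,9,10}:3
  |U|=4: {5,7,8,9}:1  {6,8,9,10}:6  {7,8,9,10}:4
  |U|=5: {4,5,7,8,9}:1  {5,7,8,9,10}:5  {6,7,8,9,10}:10
  |U|=6: {3,4,5,7,8,9}:1  {4,5,7,8,9,10}:6  {5,6,7,8,9,10}:15
  |U|=7: {2,3,4,5,7,8,9}:1  {3,4,5,7,8,9,10}:7  {4,5,6,7,8,9,10}:21
  |U|=8: {1,2,3,4,5,7,8,9}:1  {2,3,4,5,7,8,9,10}:8  {3,4,5,6,7,8,9,10}:28
  |U|=9: {0,1,2,3,4,5,7,8,9}:1  {1,2,3,4,5,7,8,9,10}:9  {2,3,4,5,6,7,8,9,10}:36
  start at 0(z): 45
  start at 6(b): 10
sum over floor = 55

55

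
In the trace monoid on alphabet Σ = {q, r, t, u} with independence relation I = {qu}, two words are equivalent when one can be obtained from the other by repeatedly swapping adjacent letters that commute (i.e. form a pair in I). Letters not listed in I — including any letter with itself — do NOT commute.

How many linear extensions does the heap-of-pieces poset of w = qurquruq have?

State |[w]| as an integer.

8

piece 0:q — minimal
piece 1:u — minimal
piece 2:r rests on {0:q, 1:u}
piece 3:q rests on {2:r}
piece 4:u rests on {2:r}
piece 5:r rests on {3:q, 4:u}
piece 6:u rests on {5:r}
piece 7:q rests on {5:r}
minimal pieces: {0:q, 1:u}
ways to finish when only these pieces remain (= sum over removing one remaining piece with nothing left below it):
  1 left: {6}→1  {7}→1
  2 left: {6,7}→2
  3 left: {5,6,7}→2
  4 left: {3,5,6,7}→2  {4,5,6,7}→2
  5 left: {3,4,5,6,7}→4
  6 left: {2,3,4,5,6,7}→4
  placing 0:q first → 4 extensions
  placing 1:u first → 4 extensions
total linear extensions = 8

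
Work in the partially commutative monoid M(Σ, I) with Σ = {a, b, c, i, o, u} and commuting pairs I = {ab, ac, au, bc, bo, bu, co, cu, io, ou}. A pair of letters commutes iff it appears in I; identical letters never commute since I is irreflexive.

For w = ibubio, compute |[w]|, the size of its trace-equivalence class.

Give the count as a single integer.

18

drop 0:i onto floor
drop 1:b onto {0:i}
drop 2:u onto {0:i}
drop 3:b onto {1:b}
drop 4:i onto {2:u, 3:b}
drop 5:o onto floor
ground layer = {0:i, 5:o}
drop-orders for the pieces not yet dropped (sum over which currently-grounded one goes next):
  1 to go: {4} 1  {5} 1
  2 to go: {2,4} 1  {3,4} 1  {4,5} 2
  3 to go: {1,3,4} 1  {2,3,4} 2  {2,4,5} 3  {3,4,5} 3
  4 to go: {1,2,3,4} 3  {1,3,4,5} 4  {2,3,4,5} 8
  if 0:i drops first: 15 orders
  if 5:o drops first: 3 orders
heap linearizations: 18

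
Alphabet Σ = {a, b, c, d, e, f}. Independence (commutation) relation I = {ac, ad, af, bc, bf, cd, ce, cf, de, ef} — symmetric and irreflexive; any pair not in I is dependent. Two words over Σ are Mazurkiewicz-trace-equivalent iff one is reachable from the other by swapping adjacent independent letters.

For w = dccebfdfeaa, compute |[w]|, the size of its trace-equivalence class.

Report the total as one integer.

3850

drop 0:d onto floor
drop 1:c onto floor
drop 2:c onto {1:c}
drop 3:e onto floor
drop 4:b onto {0:d, 3:e}
drop 5:f onto {0:d}
drop 6:d onto {4:b, 5:f}
drop 7:f onto {6:d}
drop 8:e onto {4:b}
drop 9:a onto {8:e}
drop 10:a onto {9:a}
ground layer = {0:d, 1:c, 3:e}
drop-orders for the pieces not yet dropped (sum over which currently-grounded one goes next):
  1 to go: {2} 1  {7} 1  {10} 1
  2 to go: {1,2} 1  {2,7} 2  {2,10} 2  {6,7} 1  {7,10} 2  {9,10} 1
  3 to go: {1,2,7} 3  {1,2,10} 3  {2,6,7} 3  {2,7,10} 6  {2,9,10} 3  {5,6,7} 1  {6,7,10} 3  {7,9,10} 3  {8,9,10} 1
  4 to go: {1,2,6,7} 6  {1,2,7,10} 12  {1,2,9,10} 6  {2,5,6,7} 4  {2,6,7,10} 12  {2,7,9,10} 12  {2,8,9,10} 4  {5,6,7,10} 4  {6,7,9,10} 6  {7,8,9,10} 4
  5 to go: {1,2,5,6,7} 10  {1,2,6,7,10} 30  {1,2,7,9,10} 30  {1,2,8,9,10} 10  {2,5,6,7,10} 20  {2,6,7,9,10} 30  {2,7,8,9,10} 20  {5,6,7,9,10} 10  {6,7,8,9,10} 10
  6 to go: {1,2,5,6,7,10} 60  {1,2,6,7,9,10} 90  {1,2,7,8,9,10} 60  {2,5,6,7,9,10} 60  {2,6,7,8,9,10} 60  {4,6,7,8,9,10} 10  {5,6,7,8,9,10} 20
  7 to go: {1,2,5,6,7,9,10} 210  {1,2,6,7,8,9,10} 210  {2,4,6,7,8,9,10} 70  {2,5,6,7,8,9,10} 140  {3,4,6,7,8,9,10} 10  {4,5,6,7,8,9,10} 30
  8 to go: {0,4,5,6,7,8,9,10} 30  {1,2,4,6,7,8,9,10} 280  {1,2,5,6,7,8,9,10} 560  {2,3,4,6,7,8,9,10} 80  {2,4,5,6,7,8,9,10} 240  {3,4,5,6,7,8,9,10} 40
  9 to go: {0,2,4,5,6,7,8,9,10} 270  {0,3,4,5,6,7,8,9,10} 70  {1,2,3,4,6,7,8,9,10} 360  {1,2,4,5,6,7,8,9,10} 1080  {2,3,4,5,6,7,8,9,10} 360
  if 0:d drops first: 1800 orders
  if 1:c drops first: 700 orders
  if 3:e drops first: 1350 orders
heap linearizations: 3850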